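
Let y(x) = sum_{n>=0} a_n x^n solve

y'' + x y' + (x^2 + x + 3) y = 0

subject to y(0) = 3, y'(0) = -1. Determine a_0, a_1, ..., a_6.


Ansatz: y(x) = sum_{n>=0} a_n x^n, so y'(x) = sum_{n>=1} n a_n x^(n-1) and y''(x) = sum_{n>=2} n(n-1) a_n x^(n-2).
Substitute into P(x) y'' + Q(x) y' + R(x) y = 0 with P(x) = 1, Q(x) = x, R(x) = x^2 + x + 3, and match powers of x.
Initial conditions: a_0 = 3, a_1 = -1.
Setting the coefficient of each power of x to zero and solving order by order (substituting the coefficients already found):
  x^0: 2 a_2 + 3 a_0 = 0  ->  2 a_2 = -3 a_0 = -9  ->  a_2 = -9/2
  x^1: 6 a_3 + 4 a_1 + a_0 = 0  ->  6 a_3 = -4 a_1 - a_0 = 1  ->  a_3 = 1/6
  x^2: 12 a_4 + 5 a_2 + a_1 + a_0 = 0  ->  12 a_4 = -5 a_2 - a_1 - a_0 = 41/2  ->  a_4 = 41/24
  x^3: 20 a_5 + 6 a_3 + a_2 + a_1 = 0  ->  20 a_5 = -6 a_3 - a_2 - a_1 = 9/2  ->  a_5 = 9/40
  x^4: 30 a_6 + 7 a_4 + a_3 + a_2 = 0  ->  30 a_6 = -7 a_4 - a_3 - a_2 = -61/8  ->  a_6 = -61/240
Truncated series: y(x) = 3 - x - (9/2) x^2 + (1/6) x^3 + (41/24) x^4 + (9/40) x^5 - (61/240) x^6 + O(x^7).

a_0 = 3; a_1 = -1; a_2 = -9/2; a_3 = 1/6; a_4 = 41/24; a_5 = 9/40; a_6 = -61/240


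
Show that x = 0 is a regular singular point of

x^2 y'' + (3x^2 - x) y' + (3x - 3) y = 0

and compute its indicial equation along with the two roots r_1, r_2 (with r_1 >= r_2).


Divide by x^2 to reach normal form y'' + P_1(x) y' + P_2(x) y = 0 with P_1(x) = 3 - 1/x and P_2(x) = 3/x - 3/x^2.
x = 0 is a singular point because the y'-coefficient 3 - 1/x has a pole at x = 0 and the y-coefficient 3/x - 3/x^2 has a pole at x = 0.
It is a regular singular point because x P_1(x) = p(x) = 3x - 1 and x^2 P_2(x) = q(x) = 3x - 3 are polynomials, hence analytic at x = 0.
p(0) = -1,  q(0) = -3.
Indicial equation: r(r-1) + p(0) r + q(0) = 0, i.e. r^2 + (p(0) - 1) r + q(0) = 0, i.e. r^2 - 2 r - 3 = 0.
Discriminant: (-2)^2 - 4(-3) = 16, so r = (2 ± 4)/2.
Solving: r_1 = 3, r_2 = -1.

indicial: r^2 - 2 r - 3 = 0; roots r_1 = 3, r_2 = -1


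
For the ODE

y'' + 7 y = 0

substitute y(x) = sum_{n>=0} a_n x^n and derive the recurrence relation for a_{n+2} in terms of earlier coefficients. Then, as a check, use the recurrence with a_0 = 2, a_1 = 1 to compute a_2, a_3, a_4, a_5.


Substitute y = sum_n a_n x^n into y'' + (const) y = 0.
y''(x) = sum_{n>=0} (n+2)(n+1) a_{n+2} x^n.
The ODE becomes sum_n [(n+2)(n+1) a_{n+2} + 7 a_n] x^n = 0.
Setting each coefficient to zero gives the recurrence:
  (n+2)(n+1) a_{n+2} + 7 a_n = 0,
  a_{n+2} = -7 / ((n+1)(n+2)) a_n.

Check with a_0 = 2, a_1 = 1 (apply the recurrence for n = 0, 1, 2, 3): a_0 = 2, a_1 = 1, a_2 = -7, a_3 = -7/6, a_4 = 49/12, a_5 = 49/120.

a_{n+2} = -7/((n+1)(n+2)) * a_n; check: a_0 = 2, a_1 = 1, a_2 = -7, a_3 = -7/6, a_4 = 49/12, a_5 = 49/120


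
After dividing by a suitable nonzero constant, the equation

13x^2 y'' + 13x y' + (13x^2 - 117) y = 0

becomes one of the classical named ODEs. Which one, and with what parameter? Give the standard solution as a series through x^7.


All three coefficients share the factor 13; dividing through by 13 gives  x^2 y'' + x y' + (x^2 - 9) y = 0.
This matches the Bessel equation x^2 y'' + x y' + (x^2 - nu^2) y = 0 with nu^2 = 9, so nu = 3; the solution bounded at x = 0 is J_3(x).
Frobenius at x = 0: indicial roots ±nu; for r = nu the recurrence k(k + 2nu) c_k = -c_{k-2} gives the standard series J_nu(x) = sum_{k>=0} (-1)^k / (k! (k+nu)!) (x/2)^(2k+nu). Evaluate the first 3 terms:
  k = 0: (-1)^0 / (0! * 3! * 2^3) x^3 = 1/(1*6*8) x^3 = (1/48) x^3
  k = 1: (-1)^1 / (1! * 4! * 2^5) x^5 = -1/(1*24*32) x^5 = (-1/768) x^5
  k = 2: (-1)^2 / (2! * 5! * 2^7) x^7 = 1/(2*120*128) x^7 = (1/30720) x^7
Hence J_3(x) = x^7/30720 - x^5/768 + x^3/48 + ....

J_3(x); series = x^7/30720 - x^5/768 + x^3/48


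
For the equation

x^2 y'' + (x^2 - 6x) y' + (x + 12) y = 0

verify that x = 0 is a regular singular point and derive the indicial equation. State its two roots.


Divide by x^2 to reach normal form y'' + P_1(x) y' + P_2(x) y = 0 with P_1(x) = 1 - 6/x and P_2(x) = 1/x + 12/x^2.
x = 0 is a singular point because the y'-coefficient 1 - 6/x has a pole at x = 0 and the y-coefficient 1/x + 12/x^2 has a pole at x = 0.
It is a regular singular point because x P_1(x) = p(x) = x - 6 and x^2 P_2(x) = q(x) = x + 12 are polynomials, hence analytic at x = 0.
p(0) = -6,  q(0) = 12.
Indicial equation: r(r-1) + p(0) r + q(0) = 0, i.e. r^2 + (p(0) - 1) r + q(0) = 0, i.e. r^2 - 7 r + 12 = 0.
Discriminant: (-7)^2 - 4(12) = 1, so r = (7 ± 1)/2.
Solving: r_1 = 4, r_2 = 3.

indicial: r^2 - 7 r + 12 = 0; roots r_1 = 4, r_2 = 3


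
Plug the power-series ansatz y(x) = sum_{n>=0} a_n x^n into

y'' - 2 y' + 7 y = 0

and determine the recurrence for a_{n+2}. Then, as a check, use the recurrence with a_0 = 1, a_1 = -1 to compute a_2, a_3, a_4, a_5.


Substitute y = sum_n a_n x^n.
y''(x) has coefficient (n+2)(n+1) a_{n+2} at x^n;
-2 y'(x) has coefficient -2 (n+1) a_{n+1} at x^n;
7 y(x) has coefficient 7 a_n at x^n.
Matching x^n: (n+2)(n+1) a_{n+2} - 2 (n+1) a_{n+1} + 7 a_n = 0.
Thus a_{n+2} = [2 (n+1) a_{n+1} - 7 a_n] / ((n+1)(n+2)).

Check with a_0 = 1, a_1 = -1 (apply the recurrence for n = 0, 1, 2, 3): a_0 = 1, a_1 = -1, a_2 = -9/2, a_3 = -11/6, a_4 = 41/24, a_5 = 53/40.

a_(n+2) = [2 (n+1) a_(n+1) - 7 a_n] / ((n+1)(n+2)); check: a_0 = 1, a_1 = -1, a_2 = -9/2, a_3 = -11/6, a_4 = 41/24, a_5 = 53/40


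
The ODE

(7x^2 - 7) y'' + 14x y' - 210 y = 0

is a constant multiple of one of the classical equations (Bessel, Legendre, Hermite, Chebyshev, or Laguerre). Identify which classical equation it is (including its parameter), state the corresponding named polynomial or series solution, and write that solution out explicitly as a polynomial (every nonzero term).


All three coefficients share the factor -7; dividing through by -7 gives  (1 - x^2) y'' - 2x y' + 30 y = 0.
This matches the Legendre equation (1 - x^2) y'' - 2x y' + n(n+1) y = 0 (note the -2x y' term) with n(n+1) = 30, so n = 5; the polynomial solution is P_5(x).
With y = sum_k a_k x^k, matching x^k gives (k+2)(k+1) a_{k+2} = [k(k+1) - n(n+1)] a_k = (k - 5)(k + 6) a_k. The right side vanishes at k = 5, so the series with the parity of 5 terminates at degree 5.
Standard normalization (P_n(1) = 1): leading coefficient (2n)!/(2^n (n!)^2) = 3628800/(32*14400) = 63/8, so a_5 = 63/8. Work downward with a_k = (k+1)(k+2) a_{k+2} / ((k - 5)(k + 6)):
  a_3 = (4)(5)(63/8) / ((3 - 5)(3 + 6)) = (315/2)/(-18) = -35/4
  a_1 = (2)(3)(-35/4) / ((1 - 5)(1 + 6)) = (-105/2)/(-28) = 15/8
Hence P_5(x) = 63 x^5/8 - 35 x^3/4 + 15 x/8.

P_5(x); series = 63 x^5/8 - 35 x^3/4 + 15 x/8


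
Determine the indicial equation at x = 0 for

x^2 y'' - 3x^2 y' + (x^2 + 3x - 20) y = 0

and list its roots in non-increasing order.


Divide by x^2 to reach normal form y'' + P_1(x) y' + P_2(x) y = 0 with P_1(x) = -3 and P_2(x) = 1 + 3/x - 20/x^2.
x = 0 is a singular point because the y-coefficient 1 + 3/x - 20/x^2 has a pole at x = 0.
It is a regular singular point because x P_1(x) = p(x) = -3x and x^2 P_2(x) = q(x) = x^2 + 3x - 20 are polynomials, hence analytic at x = 0.
p(0) = 0,  q(0) = -20.
Indicial equation: r(r-1) + p(0) r + q(0) = 0, i.e. r^2 + (p(0) - 1) r + q(0) = 0, i.e. r^2 - 1 r - 20 = 0.
Discriminant: (-1)^2 - 4(-20) = 81, so r = (1 ± 9)/2.
Solving: r_1 = 5, r_2 = -4.

indicial: r^2 - 1 r - 20 = 0; roots r_1 = 5, r_2 = -4


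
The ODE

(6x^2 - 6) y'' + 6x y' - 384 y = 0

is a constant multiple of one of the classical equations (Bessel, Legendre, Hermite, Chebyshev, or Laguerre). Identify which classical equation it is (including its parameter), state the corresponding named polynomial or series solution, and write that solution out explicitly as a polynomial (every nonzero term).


All three coefficients share the factor -6; dividing through by -6 gives  (1 - x^2) y'' - x y' + 64 y = 0.
This matches the Chebyshev equation (1 - x^2) y'' - x y' + n^2 y = 0 (note the -x y' term, not -2x y') with n^2 = 64, so n = 8; the polynomial solution is T_8(x).
With y = sum_k a_k x^k, matching x^k gives (k+2)(k+1) a_{k+2} = (k^2 - n^2) a_k = (k - 8)(k + 8) a_k. The right side vanishes at k = 8, so the series with the parity of 8 terminates at degree 8.
Standard normalization: leading coefficient of T_n is 2^(n-1), so a_8 = 2^7 = 128. Work downward with a_k = (k+1)(k+2) a_{k+2} / ((k - 8)(k + 8)):
  a_6 = (7)(8)(128) / ((6 - 8)(6 + 8)) = 7168/(-28) = -256
  a_4 = (5)(6)(-256) / ((4 - 8)(4 + 8)) = -7680/(-48) = 160
  a_2 = (3)(4)(160) / ((2 - 8)(2 + 8)) = 1920/(-60) = -32
  a_0 = (1)(2)(-32) / ((0 - 8)(0 + 8)) = -64/(-64) = 1
Hence T_8(x) = 128 x^8 - 256 x^6 + 160 x^4 - 32 x^2 + 1.

T_8(x); series = 128 x^8 - 256 x^6 + 160 x^4 - 32 x^2 + 1


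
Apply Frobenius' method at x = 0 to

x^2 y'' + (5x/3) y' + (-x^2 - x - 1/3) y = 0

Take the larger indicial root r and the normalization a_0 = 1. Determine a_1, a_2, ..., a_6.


Write in Frobenius form y'' + (p(x)/x) y' + (q(x)/x^2) y = 0:
  p(x) = 5/3,  q(x) = -x^2 - x - 1/3.
Indicial equation: r(r-1) + (5/3) r + (-1/3) = 0 -> roots r_1 = 1/3, r_2 = -1.
Take r = r_1 = 1/3. Let y(x) = x^r sum_{n>=0} a_n x^n with a_0 = 1.
Substitute y = x^r sum a_n x^n and match x^{r+n}. The recurrence is
  D(n) a_n - 1 a_{n-1} - 1 a_{n-2} = 0,  where D(n) = (r+n)(r+n-1) + (5/3)(r+n) + (-1/3).
  a_n = [1 a_{n-1} + 1 a_{n-2}] / D(n).
Since the indicial polynomial factors as (r - r_1)(r - r_2), D(n) = (r_1 + n - r_1)(r_1 + n - r_2) = n(n + 4/3).
Evaluating step by step (a_0 = 1):
  n = 1: D(1) = 1(1 + 4/3) = 7/3; numerator = 1(1) = 1; a_1 = (1)/(7/3) = 3/7
  n = 2: D(2) = 2(2 + 4/3) = 20/3; numerator = 1(3/7) + 1(1) = 10/7; a_2 = (10/7)/(20/3) = 3/14
  n = 3: D(3) = 3(3 + 4/3) = 13; numerator = 1(3/14) + 1(3/7) = 9/14; a_3 = (9/14)/(13) = 9/182
  n = 4: D(4) = 4(4 + 4/3) = 64/3; numerator = 1(9/182) + 1(3/14) = 24/91; a_4 = (24/91)/(64/3) = 9/728
  n = 5: D(5) = 5(5 + 4/3) = 95/3; numerator = 1(9/728) + 1(9/182) = 45/728; a_5 = (45/728)/(95/3) = 27/13832
  n = 6: D(6) = 6(6 + 4/3) = 44; numerator = 1(27/13832) + 1(9/728) = 99/6916; a_6 = (99/6916)/(44) = 9/27664

r = 1/3; a_0 = 1; a_1 = 3/7; a_2 = 3/14; a_3 = 9/182; a_4 = 9/728; a_5 = 27/13832; a_6 = 9/27664


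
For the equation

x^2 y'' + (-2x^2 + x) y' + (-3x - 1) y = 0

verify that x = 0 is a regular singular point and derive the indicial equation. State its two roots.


Divide by x^2 to reach normal form y'' + P_1(x) y' + P_2(x) y = 0 with P_1(x) = -2 + 1/x and P_2(x) = -3/x - 1/x^2.
x = 0 is a singular point because the y'-coefficient -2 + 1/x has a pole at x = 0 and the y-coefficient -3/x - 1/x^2 has a pole at x = 0.
It is a regular singular point because x P_1(x) = p(x) = 1 - 2x and x^2 P_2(x) = q(x) = -3x - 1 are polynomials, hence analytic at x = 0.
p(0) = 1,  q(0) = -1.
Indicial equation: r(r-1) + p(0) r + q(0) = 0, i.e. r^2 + (p(0) - 1) r + q(0) = 0, i.e. r^2 - 1 = 0.
Discriminant: (0)^2 - 4(-1) = 4, so r = (0 ± 2)/2.
Solving: r_1 = 1, r_2 = -1.

indicial: r^2 - 1 = 0; roots r_1 = 1, r_2 = -1


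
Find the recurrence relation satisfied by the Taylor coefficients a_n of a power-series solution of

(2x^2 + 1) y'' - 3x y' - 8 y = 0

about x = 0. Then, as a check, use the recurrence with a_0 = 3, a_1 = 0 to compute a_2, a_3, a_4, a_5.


Substitute y = sum_n a_n x^n.
(1 + 2 x^2) y'' contributes (n+2)(n+1) a_{n+2} + 2 n(n-1) a_n at x^n.
-3 x y'(x) contributes -3 n a_n at x^n.
-8 y(x) contributes -8 a_n at x^n.
Matching x^n: (n+2)(n+1) a_{n+2} + (2 n(n-1) - 3 n - 8) a_n = 0.
Thus a_{n+2} = (-2 n(n-1) + 3 n + 8) / ((n+1)(n+2)) * a_n.

Check with a_0 = 3, a_1 = 0 (apply the recurrence for n = 0, 1, 2, 3): a_0 = 3, a_1 = 0, a_2 = 12, a_3 = 0, a_4 = 10, a_5 = 0.

a_(n+2) = (-2 n(n-1) + 3 n + 8) / ((n+1)(n+2)) * a_n; check: a_0 = 3, a_1 = 0, a_2 = 12, a_3 = 0, a_4 = 10, a_5 = 0


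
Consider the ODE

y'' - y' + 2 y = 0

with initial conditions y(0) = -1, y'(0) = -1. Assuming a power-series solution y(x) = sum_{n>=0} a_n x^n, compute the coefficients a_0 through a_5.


Ansatz: y(x) = sum_{n>=0} a_n x^n, so y'(x) = sum_{n>=1} n a_n x^(n-1) and y''(x) = sum_{n>=2} n(n-1) a_n x^(n-2).
Substitute into P(x) y'' + Q(x) y' + R(x) y = 0 with P(x) = 1, Q(x) = -1, R(x) = 2, and match powers of x.
Initial conditions: a_0 = -1, a_1 = -1.
Setting the coefficient of each power of x to zero and solving order by order (substituting the coefficients already found):
  x^0: 2 a_2 - a_1 + 2 a_0 = 0  ->  2 a_2 = a_1 - 2 a_0 = 1  ->  a_2 = 1/2
  x^1: 6 a_3 - 2 a_2 + 2 a_1 = 0  ->  6 a_3 = 2 a_2 - 2 a_1 = 3  ->  a_3 = 1/2
  x^2: 12 a_4 - 3 a_3 + 2 a_2 = 0  ->  12 a_4 = 3 a_3 - 2 a_2 = 1/2  ->  a_4 = 1/24
  x^3: 20 a_5 - 4 a_4 + 2 a_3 = 0  ->  20 a_5 = 4 a_4 - 2 a_3 = -5/6  ->  a_5 = -1/24
Truncated series: y(x) = -1 - x + (1/2) x^2 + (1/2) x^3 + (1/24) x^4 - (1/24) x^5 + O(x^6).

a_0 = -1; a_1 = -1; a_2 = 1/2; a_3 = 1/2; a_4 = 1/24; a_5 = -1/24


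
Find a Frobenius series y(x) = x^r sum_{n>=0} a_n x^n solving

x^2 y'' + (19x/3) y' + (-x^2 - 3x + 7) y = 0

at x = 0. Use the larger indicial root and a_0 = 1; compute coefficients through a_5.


Write in Frobenius form y'' + (p(x)/x) y' + (q(x)/x^2) y = 0:
  p(x) = 19/3,  q(x) = -x^2 - 3x + 7.
Indicial equation: r(r-1) + (19/3) r + (7) = 0 -> roots r_1 = -7/3, r_2 = -3.
Take r = r_1 = -7/3. Let y(x) = x^r sum_{n>=0} a_n x^n with a_0 = 1.
Substitute y = x^r sum a_n x^n and match x^{r+n}. The recurrence is
  D(n) a_n - 3 a_{n-1} - 1 a_{n-2} = 0,  where D(n) = (r+n)(r+n-1) + (19/3)(r+n) + (7).
  a_n = [3 a_{n-1} + 1 a_{n-2}] / D(n).
Since the indicial polynomial factors as (r - r_1)(r - r_2), D(n) = (r_1 + n - r_1)(r_1 + n - r_2) = n(n + 2/3).
Evaluating step by step (a_0 = 1):
  n = 1: D(1) = 1(1 + 2/3) = 5/3; numerator = 3(1) = 3; a_1 = (3)/(5/3) = 9/5
  n = 2: D(2) = 2(2 + 2/3) = 16/3; numerator = 3(9/5) + 1(1) = 32/5; a_2 = (32/5)/(16/3) = 6/5
  n = 3: D(3) = 3(3 + 2/3) = 11; numerator = 3(6/5) + 1(9/5) = 27/5; a_3 = (27/5)/(11) = 27/55
  n = 4: D(4) = 4(4 + 2/3) = 56/3; numerator = 3(27/55) + 1(6/5) = 147/55; a_4 = (147/55)/(56/3) = 63/440
  n = 5: D(5) = 5(5 + 2/3) = 85/3; numerator = 3(63/440) + 1(27/55) = 81/88; a_5 = (81/88)/(85/3) = 243/7480

r = -7/3; a_0 = 1; a_1 = 9/5; a_2 = 6/5; a_3 = 27/55; a_4 = 63/440; a_5 = 243/7480


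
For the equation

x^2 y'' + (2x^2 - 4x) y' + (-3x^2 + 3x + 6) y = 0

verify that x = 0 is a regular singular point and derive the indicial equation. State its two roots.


Divide by x^2 to reach normal form y'' + P_1(x) y' + P_2(x) y = 0 with P_1(x) = 2 - 4/x and P_2(x) = -3 + 3/x + 6/x^2.
x = 0 is a singular point because the y'-coefficient 2 - 4/x has a pole at x = 0 and the y-coefficient -3 + 3/x + 6/x^2 has a pole at x = 0.
It is a regular singular point because x P_1(x) = p(x) = 2x - 4 and x^2 P_2(x) = q(x) = -3x^2 + 3x + 6 are polynomials, hence analytic at x = 0.
p(0) = -4,  q(0) = 6.
Indicial equation: r(r-1) + p(0) r + q(0) = 0, i.e. r^2 + (p(0) - 1) r + q(0) = 0, i.e. r^2 - 5 r + 6 = 0.
Discriminant: (-5)^2 - 4(6) = 1, so r = (5 ± 1)/2.
Solving: r_1 = 3, r_2 = 2.

indicial: r^2 - 5 r + 6 = 0; roots r_1 = 3, r_2 = 2


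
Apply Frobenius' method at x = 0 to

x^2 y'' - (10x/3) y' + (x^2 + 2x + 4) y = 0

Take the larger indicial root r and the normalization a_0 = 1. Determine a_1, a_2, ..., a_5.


Write in Frobenius form y'' + (p(x)/x) y' + (q(x)/x^2) y = 0:
  p(x) = -10/3,  q(x) = x^2 + 2x + 4.
Indicial equation: r(r-1) + (-10/3) r + (4) = 0 -> roots r_1 = 3, r_2 = 4/3.
Take r = r_1 = 3. Let y(x) = x^r sum_{n>=0} a_n x^n with a_0 = 1.
Substitute y = x^r sum a_n x^n and match x^{r+n}. The recurrence is
  D(n) a_n + 2 a_{n-1} + 1 a_{n-2} = 0,  where D(n) = (r+n)(r+n-1) + (-10/3)(r+n) + (4).
  a_n = [-2 a_{n-1} - 1 a_{n-2}] / D(n).
Since the indicial polynomial factors as (r - r_1)(r - r_2), D(n) = (r_1 + n - r_1)(r_1 + n - r_2) = n(n + 5/3).
Evaluating step by step (a_0 = 1):
  n = 1: D(1) = 1(1 + 5/3) = 8/3; numerator = -2(1) = -2; a_1 = (-2)/(8/3) = -3/4
  n = 2: D(2) = 2(2 + 5/3) = 22/3; numerator = -2(-3/4) - 1(1) = 1/2; a_2 = (1/2)/(22/3) = 3/44
  n = 3: D(3) = 3(3 + 5/3) = 14; numerator = -2(3/44) - 1(-3/4) = 27/44; a_3 = (27/44)/(14) = 27/616
  n = 4: D(4) = 4(4 + 5/3) = 68/3; numerator = -2(27/616) - 1(3/44) = -12/77; a_4 = (-12/77)/(68/3) = -9/1309
  n = 5: D(5) = 5(5 + 5/3) = 100/3; numerator = -2(-9/1309) - 1(27/616) = -45/1496; a_5 = (-45/1496)/(100/3) = -27/29920

r = 3; a_0 = 1; a_1 = -3/4; a_2 = 3/44; a_3 = 27/616; a_4 = -9/1309; a_5 = -27/29920


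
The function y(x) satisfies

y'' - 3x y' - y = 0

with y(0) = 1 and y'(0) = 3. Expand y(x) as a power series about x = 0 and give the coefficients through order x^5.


Ansatz: y(x) = sum_{n>=0} a_n x^n, so y'(x) = sum_{n>=1} n a_n x^(n-1) and y''(x) = sum_{n>=2} n(n-1) a_n x^(n-2).
Substitute into P(x) y'' + Q(x) y' + R(x) y = 0 with P(x) = 1, Q(x) = -3x, R(x) = -1, and match powers of x.
Initial conditions: a_0 = 1, a_1 = 3.
Setting the coefficient of each power of x to zero and solving order by order (substituting the coefficients already found):
  x^0: 2 a_2 - a_0 = 0  ->  2 a_2 = a_0 = 1  ->  a_2 = 1/2
  x^1: 6 a_3 - 4 a_1 = 0  ->  6 a_3 = 4 a_1 = 12  ->  a_3 = 2
  x^2: 12 a_4 - 7 a_2 = 0  ->  12 a_4 = 7 a_2 = 7/2  ->  a_4 = 7/24
  x^3: 20 a_5 - 10 a_3 = 0  ->  20 a_5 = 10 a_3 = 20  ->  a_5 = 1
Truncated series: y(x) = 1 + 3 x + (1/2) x^2 + 2 x^3 + (7/24) x^4 + x^5 + O(x^6).

a_0 = 1; a_1 = 3; a_2 = 1/2; a_3 = 2; a_4 = 7/24; a_5 = 1


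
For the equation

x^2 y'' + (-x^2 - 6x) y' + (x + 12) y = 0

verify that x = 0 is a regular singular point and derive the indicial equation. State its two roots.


Divide by x^2 to reach normal form y'' + P_1(x) y' + P_2(x) y = 0 with P_1(x) = -1 - 6/x and P_2(x) = 1/x + 12/x^2.
x = 0 is a singular point because the y'-coefficient -1 - 6/x has a pole at x = 0 and the y-coefficient 1/x + 12/x^2 has a pole at x = 0.
It is a regular singular point because x P_1(x) = p(x) = -x - 6 and x^2 P_2(x) = q(x) = x + 12 are polynomials, hence analytic at x = 0.
p(0) = -6,  q(0) = 12.
Indicial equation: r(r-1) + p(0) r + q(0) = 0, i.e. r^2 + (p(0) - 1) r + q(0) = 0, i.e. r^2 - 7 r + 12 = 0.
Discriminant: (-7)^2 - 4(12) = 1, so r = (7 ± 1)/2.
Solving: r_1 = 4, r_2 = 3.

indicial: r^2 - 7 r + 12 = 0; roots r_1 = 4, r_2 = 3


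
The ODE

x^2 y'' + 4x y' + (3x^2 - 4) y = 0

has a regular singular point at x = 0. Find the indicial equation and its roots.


Divide by x^2 to reach normal form y'' + P_1(x) y' + P_2(x) y = 0 with P_1(x) = 4/x and P_2(x) = 3 - 4/x^2.
x = 0 is a singular point because the y'-coefficient 4/x has a pole at x = 0 and the y-coefficient 3 - 4/x^2 has a pole at x = 0.
It is a regular singular point because x P_1(x) = p(x) = 4 and x^2 P_2(x) = q(x) = 3x^2 - 4 are polynomials, hence analytic at x = 0.
p(0) = 4,  q(0) = -4.
Indicial equation: r(r-1) + p(0) r + q(0) = 0, i.e. r^2 + (p(0) - 1) r + q(0) = 0, i.e. r^2 + 3 r - 4 = 0.
Discriminant: (3)^2 - 4(-4) = 25, so r = (-3 ± 5)/2.
Solving: r_1 = 1, r_2 = -4.

indicial: r^2 + 3 r - 4 = 0; roots r_1 = 1, r_2 = -4


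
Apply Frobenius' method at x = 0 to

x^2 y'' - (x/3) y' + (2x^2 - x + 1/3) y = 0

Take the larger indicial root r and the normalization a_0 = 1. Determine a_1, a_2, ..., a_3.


Write in Frobenius form y'' + (p(x)/x) y' + (q(x)/x^2) y = 0:
  p(x) = -1/3,  q(x) = 2x^2 - x + 1/3.
Indicial equation: r(r-1) + (-1/3) r + (1/3) = 0 -> roots r_1 = 1, r_2 = 1/3.
Take r = r_1 = 1. Let y(x) = x^r sum_{n>=0} a_n x^n with a_0 = 1.
Substitute y = x^r sum a_n x^n and match x^{r+n}. The recurrence is
  D(n) a_n - 1 a_{n-1} + 2 a_{n-2} = 0,  where D(n) = (r+n)(r+n-1) + (-1/3)(r+n) + (1/3).
  a_n = [1 a_{n-1} - 2 a_{n-2}] / D(n).
Since the indicial polynomial factors as (r - r_1)(r - r_2), D(n) = (r_1 + n - r_1)(r_1 + n - r_2) = n(n + 2/3).
Evaluating step by step (a_0 = 1):
  n = 1: D(1) = 1(1 + 2/3) = 5/3; numerator = 1(1) = 1; a_1 = (1)/(5/3) = 3/5
  n = 2: D(2) = 2(2 + 2/3) = 16/3; numerator = 1(3/5) - 2(1) = -7/5; a_2 = (-7/5)/(16/3) = -21/80
  n = 3: D(3) = 3(3 + 2/3) = 11; numerator = 1(-21/80) - 2(3/5) = -117/80; a_3 = (-117/80)/(11) = -117/880

r = 1; a_0 = 1; a_1 = 3/5; a_2 = -21/80; a_3 = -117/880


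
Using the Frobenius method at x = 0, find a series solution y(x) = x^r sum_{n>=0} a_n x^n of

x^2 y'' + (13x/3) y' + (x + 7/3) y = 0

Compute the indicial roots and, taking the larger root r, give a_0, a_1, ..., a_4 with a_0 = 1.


Write in Frobenius form y'' + (p(x)/x) y' + (q(x)/x^2) y = 0:
  p(x) = 13/3,  q(x) = x + 7/3.
Indicial equation: r(r-1) + (13/3) r + (7/3) = 0 -> roots r_1 = -1, r_2 = -7/3.
Take r = r_1 = -1. Let y(x) = x^r sum_{n>=0} a_n x^n with a_0 = 1.
Substitute y = x^r sum a_n x^n and match x^{r+n}. The recurrence is
  D(n) a_n + 1 a_{n-1} = 0,  where D(n) = (r+n)(r+n-1) + (13/3)(r+n) + (7/3).
  a_n = -1 / D(n) * a_{n-1}.
Since the indicial polynomial factors as (r - r_1)(r - r_2), D(n) = (r_1 + n - r_1)(r_1 + n - r_2) = n(n + 4/3).
Evaluating step by step (a_0 = 1):
  n = 1: D(1) = 1(1 + 4/3) = 7/3; numerator = -1(1) = -1; a_1 = (-1)/(7/3) = -3/7
  n = 2: D(2) = 2(2 + 4/3) = 20/3; numerator = -1(-3/7) = 3/7; a_2 = (3/7)/(20/3) = 9/140
  n = 3: D(3) = 3(3 + 4/3) = 13; numerator = -1(9/140) = -9/140; a_3 = (-9/140)/(13) = -9/1820
  n = 4: D(4) = 4(4 + 4/3) = 64/3; numerator = -1(-9/1820) = 9/1820; a_4 = (9/1820)/(64/3) = 27/116480

r = -1; a_0 = 1; a_1 = -3/7; a_2 = 9/140; a_3 = -9/1820; a_4 = 27/116480


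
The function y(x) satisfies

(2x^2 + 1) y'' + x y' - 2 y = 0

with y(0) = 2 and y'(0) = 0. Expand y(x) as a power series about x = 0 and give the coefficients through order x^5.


Ansatz: y(x) = sum_{n>=0} a_n x^n, so y'(x) = sum_{n>=1} n a_n x^(n-1) and y''(x) = sum_{n>=2} n(n-1) a_n x^(n-2).
Substitute into P(x) y'' + Q(x) y' + R(x) y = 0 with P(x) = 2x^2 + 1, Q(x) = x, R(x) = -2, and match powers of x.
Initial conditions: a_0 = 2, a_1 = 0.
Setting the coefficient of each power of x to zero and solving order by order (substituting the coefficients already found):
  x^0: 2 a_2 - 2 a_0 = 0  ->  2 a_2 = 2 a_0 = 4  ->  a_2 = 2
  x^1: 6 a_3 - a_1 = 0  ->  6 a_3 = a_1 = 0  ->  a_3 = 0
  x^2: 12 a_4 + 4 a_2 = 0  ->  12 a_4 = -4 a_2 = -8  ->  a_4 = -2/3
  x^3: 20 a_5 + 13 a_3 = 0  ->  20 a_5 = -13 a_3 = 0  ->  a_5 = 0
Truncated series: y(x) = 2 + 2 x^2 - (2/3) x^4 + O(x^6).

a_0 = 2; a_1 = 0; a_2 = 2; a_3 = 0; a_4 = -2/3; a_5 = 0


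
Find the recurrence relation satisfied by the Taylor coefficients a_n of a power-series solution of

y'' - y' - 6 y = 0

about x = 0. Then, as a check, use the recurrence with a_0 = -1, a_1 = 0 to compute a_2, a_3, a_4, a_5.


Substitute y = sum_n a_n x^n.
y''(x) has coefficient (n+2)(n+1) a_{n+2} at x^n;
-y'(x) has coefficient -(n+1) a_{n+1} at x^n;
-6 y(x) has coefficient -6 a_n at x^n.
Matching x^n: (n+2)(n+1) a_{n+2} - (n+1) a_{n+1} - 6 a_n = 0.
Thus a_{n+2} = [(n+1) a_{n+1} + 6 a_n] / ((n+1)(n+2)).

Check with a_0 = -1, a_1 = 0 (apply the recurrence for n = 0, 1, 2, 3): a_0 = -1, a_1 = 0, a_2 = -3, a_3 = -1, a_4 = -7/4, a_5 = -13/20.

a_(n+2) = [(n+1) a_(n+1) + 6 a_n] / ((n+1)(n+2)); check: a_0 = -1, a_1 = 0, a_2 = -3, a_3 = -1, a_4 = -7/4, a_5 = -13/20


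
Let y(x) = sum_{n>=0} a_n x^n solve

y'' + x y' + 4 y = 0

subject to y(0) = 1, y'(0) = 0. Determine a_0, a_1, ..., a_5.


Ansatz: y(x) = sum_{n>=0} a_n x^n, so y'(x) = sum_{n>=1} n a_n x^(n-1) and y''(x) = sum_{n>=2} n(n-1) a_n x^(n-2).
Substitute into P(x) y'' + Q(x) y' + R(x) y = 0 with P(x) = 1, Q(x) = x, R(x) = 4, and match powers of x.
Initial conditions: a_0 = 1, a_1 = 0.
Setting the coefficient of each power of x to zero and solving order by order (substituting the coefficients already found):
  x^0: 2 a_2 + 4 a_0 = 0  ->  2 a_2 = -4 a_0 = -4  ->  a_2 = -2
  x^1: 6 a_3 + 5 a_1 = 0  ->  6 a_3 = -5 a_1 = 0  ->  a_3 = 0
  x^2: 12 a_4 + 6 a_2 = 0  ->  12 a_4 = -6 a_2 = 12  ->  a_4 = 1
  x^3: 20 a_5 + 7 a_3 = 0  ->  20 a_5 = -7 a_3 = 0  ->  a_5 = 0
Truncated series: y(x) = 1 - 2 x^2 + x^4 + O(x^6).

a_0 = 1; a_1 = 0; a_2 = -2; a_3 = 0; a_4 = 1; a_5 = 0


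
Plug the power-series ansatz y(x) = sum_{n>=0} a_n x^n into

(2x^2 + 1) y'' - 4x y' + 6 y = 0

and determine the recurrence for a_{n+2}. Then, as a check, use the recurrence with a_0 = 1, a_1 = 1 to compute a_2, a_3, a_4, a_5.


Substitute y = sum_n a_n x^n.
(1 + 2 x^2) y'' contributes (n+2)(n+1) a_{n+2} + 2 n(n-1) a_n at x^n.
-4 x y'(x) contributes -4 n a_n at x^n.
6 y(x) contributes 6 a_n at x^n.
Matching x^n: (n+2)(n+1) a_{n+2} + (2 n(n-1) - 4 n + 6) a_n = 0.
Thus a_{n+2} = (-2 n(n-1) + 4 n - 6) / ((n+1)(n+2)) * a_n.

Check with a_0 = 1, a_1 = 1 (apply the recurrence for n = 0, 1, 2, 3): a_0 = 1, a_1 = 1, a_2 = -3, a_3 = -1/3, a_4 = 1/2, a_5 = 1/10.

a_(n+2) = (-2 n(n-1) + 4 n - 6) / ((n+1)(n+2)) * a_n; check: a_0 = 1, a_1 = 1, a_2 = -3, a_3 = -1/3, a_4 = 1/2, a_5 = 1/10


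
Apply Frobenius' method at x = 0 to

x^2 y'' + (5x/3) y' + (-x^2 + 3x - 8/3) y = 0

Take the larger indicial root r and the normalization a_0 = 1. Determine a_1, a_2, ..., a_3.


Write in Frobenius form y'' + (p(x)/x) y' + (q(x)/x^2) y = 0:
  p(x) = 5/3,  q(x) = -x^2 + 3x - 8/3.
Indicial equation: r(r-1) + (5/3) r + (-8/3) = 0 -> roots r_1 = 4/3, r_2 = -2.
Take r = r_1 = 4/3. Let y(x) = x^r sum_{n>=0} a_n x^n with a_0 = 1.
Substitute y = x^r sum a_n x^n and match x^{r+n}. The recurrence is
  D(n) a_n + 3 a_{n-1} - 1 a_{n-2} = 0,  where D(n) = (r+n)(r+n-1) + (5/3)(r+n) + (-8/3).
  a_n = [-3 a_{n-1} + 1 a_{n-2}] / D(n).
Since the indicial polynomial factors as (r - r_1)(r - r_2), D(n) = (r_1 + n - r_1)(r_1 + n - r_2) = n(n + 10/3).
Evaluating step by step (a_0 = 1):
  n = 1: D(1) = 1(1 + 10/3) = 13/3; numerator = -3(1) = -3; a_1 = (-3)/(13/3) = -9/13
  n = 2: D(2) = 2(2 + 10/3) = 32/3; numerator = -3(-9/13) + 1(1) = 40/13; a_2 = (40/13)/(32/3) = 15/52
  n = 3: D(3) = 3(3 + 10/3) = 19; numerator = -3(15/52) + 1(-9/13) = -81/52; a_3 = (-81/52)/(19) = -81/988

r = 4/3; a_0 = 1; a_1 = -9/13; a_2 = 15/52; a_3 = -81/988


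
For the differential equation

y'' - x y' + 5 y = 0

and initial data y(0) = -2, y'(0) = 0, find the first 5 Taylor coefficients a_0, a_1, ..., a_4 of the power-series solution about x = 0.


Ansatz: y(x) = sum_{n>=0} a_n x^n, so y'(x) = sum_{n>=1} n a_n x^(n-1) and y''(x) = sum_{n>=2} n(n-1) a_n x^(n-2).
Substitute into P(x) y'' + Q(x) y' + R(x) y = 0 with P(x) = 1, Q(x) = -x, R(x) = 5, and match powers of x.
Initial conditions: a_0 = -2, a_1 = 0.
Setting the coefficient of each power of x to zero and solving order by order (substituting the coefficients already found):
  x^0: 2 a_2 + 5 a_0 = 0  ->  2 a_2 = -5 a_0 = 10  ->  a_2 = 5
  x^1: 6 a_3 + 4 a_1 = 0  ->  6 a_3 = -4 a_1 = 0  ->  a_3 = 0
  x^2: 12 a_4 + 3 a_2 = 0  ->  12 a_4 = -3 a_2 = -15  ->  a_4 = -5/4
Truncated series: y(x) = -2 + 5 x^2 - (5/4) x^4 + O(x^5).

a_0 = -2; a_1 = 0; a_2 = 5; a_3 = 0; a_4 = -5/4


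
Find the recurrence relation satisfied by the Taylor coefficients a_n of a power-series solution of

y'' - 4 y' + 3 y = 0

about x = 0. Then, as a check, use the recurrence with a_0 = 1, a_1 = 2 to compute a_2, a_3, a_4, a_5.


Substitute y = sum_n a_n x^n.
y''(x) has coefficient (n+2)(n+1) a_{n+2} at x^n;
-4 y'(x) has coefficient -4 (n+1) a_{n+1} at x^n;
3 y(x) has coefficient 3 a_n at x^n.
Matching x^n: (n+2)(n+1) a_{n+2} - 4 (n+1) a_{n+1} + 3 a_n = 0.
Thus a_{n+2} = [4 (n+1) a_{n+1} - 3 a_n] / ((n+1)(n+2)).

Check with a_0 = 1, a_1 = 2 (apply the recurrence for n = 0, 1, 2, 3): a_0 = 1, a_1 = 2, a_2 = 5/2, a_3 = 7/3, a_4 = 41/24, a_5 = 61/60.

a_(n+2) = [4 (n+1) a_(n+1) - 3 a_n] / ((n+1)(n+2)); check: a_0 = 1, a_1 = 2, a_2 = 5/2, a_3 = 7/3, a_4 = 41/24, a_5 = 61/60


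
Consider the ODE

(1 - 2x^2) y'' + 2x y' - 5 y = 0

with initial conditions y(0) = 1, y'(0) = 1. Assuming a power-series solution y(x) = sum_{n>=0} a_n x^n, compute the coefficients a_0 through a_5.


Ansatz: y(x) = sum_{n>=0} a_n x^n, so y'(x) = sum_{n>=1} n a_n x^(n-1) and y''(x) = sum_{n>=2} n(n-1) a_n x^(n-2).
Substitute into P(x) y'' + Q(x) y' + R(x) y = 0 with P(x) = 1 - 2x^2, Q(x) = 2x, R(x) = -5, and match powers of x.
Initial conditions: a_0 = 1, a_1 = 1.
Setting the coefficient of each power of x to zero and solving order by order (substituting the coefficients already found):
  x^0: 2 a_2 - 5 a_0 = 0  ->  2 a_2 = 5 a_0 = 5  ->  a_2 = 5/2
  x^1: 6 a_3 - 3 a_1 = 0  ->  6 a_3 = 3 a_1 = 3  ->  a_3 = 1/2
  x^2: 12 a_4 - 5 a_2 = 0  ->  12 a_4 = 5 a_2 = 25/2  ->  a_4 = 25/24
  x^3: 20 a_5 - 11 a_3 = 0  ->  20 a_5 = 11 a_3 = 11/2  ->  a_5 = 11/40
Truncated series: y(x) = 1 + x + (5/2) x^2 + (1/2) x^3 + (25/24) x^4 + (11/40) x^5 + O(x^6).

a_0 = 1; a_1 = 1; a_2 = 5/2; a_3 = 1/2; a_4 = 25/24; a_5 = 11/40


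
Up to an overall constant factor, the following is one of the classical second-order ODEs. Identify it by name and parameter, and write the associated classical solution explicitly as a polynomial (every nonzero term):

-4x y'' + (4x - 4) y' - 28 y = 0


All three coefficients share the factor -4; dividing through by -4 gives  x y'' + (1 - x) y' + 7 y = 0.
This matches the Laguerre equation x y'' + (1 - x) y' + n y = 0 with n = 7; the polynomial solution is L_7(x).
With y = sum_k a_k x^k, matching x^k gives (k+1)k a_{k+1} + (k+1) a_{k+1} - k a_k + n a_k = 0, i.e. (k+1)^2 a_{k+1} = (k - n) a_k = (k - 7) a_k. The right side vanishes at k = 7, so the series terminates at degree 7.
Standard normalization L_n(0) = 1 gives a_0 = 1. Work upward with a_{k+1} = (k - 7) a_k / (k+1)^2:
  a_1 = (0 - 7)(1) / 1^2 = -7/1 = -7
  a_2 = (1 - 7)(-7) / 2^2 = 42/4 = 21/2
  a_3 = (2 - 7)(21/2) / 3^2 = (-105/2)/9 = -35/6
  a_4 = (3 - 7)(-35/6) / 4^2 = (70/3)/16 = 35/24
  a_5 = (4 - 7)(35/24) / 5^2 = (-35/8)/25 = -7/40
  a_6 = (5 - 7)(-7/40) / 6^2 = (7/20)/36 = 7/720
  a_7 = (6 - 7)(7/720) / 7^2 = (-7/720)/49 = -1/5040
Hence L_7(x) = -x^7/5040 + 7 x^6/720 - 7 x^5/40 + 35 x^4/24 - 35 x^3/6 + 21 x^2/2 - 7 x + 1.

L_7(x); series = -x^7/5040 + 7 x^6/720 - 7 x^5/40 + 35 x^4/24 - 35 x^3/6 + 21 x^2/2 - 7 x + 1


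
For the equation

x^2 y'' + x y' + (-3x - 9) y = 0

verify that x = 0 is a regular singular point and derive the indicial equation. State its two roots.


Divide by x^2 to reach normal form y'' + P_1(x) y' + P_2(x) y = 0 with P_1(x) = 1/x and P_2(x) = -3/x - 9/x^2.
x = 0 is a singular point because the y'-coefficient 1/x has a pole at x = 0 and the y-coefficient -3/x - 9/x^2 has a pole at x = 0.
It is a regular singular point because x P_1(x) = p(x) = 1 and x^2 P_2(x) = q(x) = -3x - 9 are polynomials, hence analytic at x = 0.
p(0) = 1,  q(0) = -9.
Indicial equation: r(r-1) + p(0) r + q(0) = 0, i.e. r^2 + (p(0) - 1) r + q(0) = 0, i.e. r^2 - 9 = 0.
Discriminant: (0)^2 - 4(-9) = 36, so r = (0 ± 6)/2.
Solving: r_1 = 3, r_2 = -3.

indicial: r^2 - 9 = 0; roots r_1 = 3, r_2 = -3


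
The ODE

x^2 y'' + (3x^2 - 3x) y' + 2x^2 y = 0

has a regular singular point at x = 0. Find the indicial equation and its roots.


Divide by x^2 to reach normal form y'' + P_1(x) y' + P_2(x) y = 0 with P_1(x) = 3 - 3/x and P_2(x) = 2.
x = 0 is a singular point because the y'-coefficient 3 - 3/x has a pole at x = 0.
It is a regular singular point because x P_1(x) = p(x) = 3x - 3 and x^2 P_2(x) = q(x) = 2x^2 are polynomials, hence analytic at x = 0.
p(0) = -3,  q(0) = 0.
Indicial equation: r(r-1) + p(0) r + q(0) = 0, i.e. r^2 + (p(0) - 1) r + q(0) = 0, i.e. r^2 - 4 r = 0.
Discriminant: (-4)^2 - 4(0) = 16, so r = (4 ± 4)/2.
Solving: r_1 = 4, r_2 = 0.

indicial: r^2 - 4 r = 0; roots r_1 = 4, r_2 = 0


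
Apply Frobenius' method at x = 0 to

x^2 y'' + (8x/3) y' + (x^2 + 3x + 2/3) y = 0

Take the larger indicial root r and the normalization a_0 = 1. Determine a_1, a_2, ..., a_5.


Write in Frobenius form y'' + (p(x)/x) y' + (q(x)/x^2) y = 0:
  p(x) = 8/3,  q(x) = x^2 + 3x + 2/3.
Indicial equation: r(r-1) + (8/3) r + (2/3) = 0 -> roots r_1 = -2/3, r_2 = -1.
Take r = r_1 = -2/3. Let y(x) = x^r sum_{n>=0} a_n x^n with a_0 = 1.
Substitute y = x^r sum a_n x^n and match x^{r+n}. The recurrence is
  D(n) a_n + 3 a_{n-1} + 1 a_{n-2} = 0,  where D(n) = (r+n)(r+n-1) + (8/3)(r+n) + (2/3).
  a_n = [-3 a_{n-1} - 1 a_{n-2}] / D(n).
Since the indicial polynomial factors as (r - r_1)(r - r_2), D(n) = (r_1 + n - r_1)(r_1 + n - r_2) = n(n + 1/3).
Evaluating step by step (a_0 = 1):
  n = 1: D(1) = 1(1 + 1/3) = 4/3; numerator = -3(1) = -3; a_1 = (-3)/(4/3) = -9/4
  n = 2: D(2) = 2(2 + 1/3) = 14/3; numerator = -3(-9/4) - 1(1) = 23/4; a_2 = (23/4)/(14/3) = 69/56
  n = 3: D(3) = 3(3 + 1/3) = 10; numerator = -3(69/56) - 1(-9/4) = -81/56; a_3 = (-81/56)/(10) = -81/560
  n = 4: D(4) = 4(4 + 1/3) = 52/3; numerator = -3(-81/560) - 1(69/56) = -447/560; a_4 = (-447/560)/(52/3) = -1341/29120
  n = 5: D(5) = 5(5 + 1/3) = 80/3; numerator = -3(-1341/29120) - 1(-81/560) = 1647/5824; a_5 = (1647/5824)/(80/3) = 4941/465920

r = -2/3; a_0 = 1; a_1 = -9/4; a_2 = 69/56; a_3 = -81/560; a_4 = -1341/29120; a_5 = 4941/465920


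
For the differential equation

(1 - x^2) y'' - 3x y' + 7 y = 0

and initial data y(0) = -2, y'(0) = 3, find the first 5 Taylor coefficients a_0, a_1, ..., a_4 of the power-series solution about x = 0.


Ansatz: y(x) = sum_{n>=0} a_n x^n, so y'(x) = sum_{n>=1} n a_n x^(n-1) and y''(x) = sum_{n>=2} n(n-1) a_n x^(n-2).
Substitute into P(x) y'' + Q(x) y' + R(x) y = 0 with P(x) = 1 - x^2, Q(x) = -3x, R(x) = 7, and match powers of x.
Initial conditions: a_0 = -2, a_1 = 3.
Setting the coefficient of each power of x to zero and solving order by order (substituting the coefficients already found):
  x^0: 2 a_2 + 7 a_0 = 0  ->  2 a_2 = -7 a_0 = 14  ->  a_2 = 7
  x^1: 6 a_3 + 4 a_1 = 0  ->  6 a_3 = -4 a_1 = -12  ->  a_3 = -2
  x^2: 12 a_4 - a_2 = 0  ->  12 a_4 = a_2 = 7  ->  a_4 = 7/12
Truncated series: y(x) = -2 + 3 x + 7 x^2 - 2 x^3 + (7/12) x^4 + O(x^5).

a_0 = -2; a_1 = 3; a_2 = 7; a_3 = -2; a_4 = 7/12


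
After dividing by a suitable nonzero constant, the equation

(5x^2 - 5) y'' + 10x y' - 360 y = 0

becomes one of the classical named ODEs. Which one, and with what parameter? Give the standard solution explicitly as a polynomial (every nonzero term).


All three coefficients share the factor -5; dividing through by -5 gives  (1 - x^2) y'' - 2x y' + 72 y = 0.
This matches the Legendre equation (1 - x^2) y'' - 2x y' + n(n+1) y = 0 (note the -2x y' term) with n(n+1) = 72, so n = 8; the polynomial solution is P_8(x).
With y = sum_k a_k x^k, matching x^k gives (k+2)(k+1) a_{k+2} = [k(k+1) - n(n+1)] a_k = (k - 8)(k + 9) a_k. The right side vanishes at k = 8, so the series with the parity of 8 terminates at degree 8.
Standard normalization (P_n(1) = 1): leading coefficient (2n)!/(2^n (n!)^2) = 20922789888000/(256*1625702400) = 6435/128, so a_8 = 6435/128. Work downward with a_k = (k+1)(k+2) a_{k+2} / ((k - 8)(k + 9)):
  a_6 = (7)(8)(6435/128) / ((6 - 8)(6 + 9)) = (45045/16)/(-30) = -3003/32
  a_4 = (5)(6)(-3003/32) / ((4 - 8)(4 + 9)) = (-45045/16)/(-52) = 3465/64
  a_2 = (3)(4)(3465/64) / ((2 - 8)(2 + 9)) = (10395/16)/(-66) = -315/32
  a_0 = (1)(2)(-315/32) / ((0 - 8)(0 + 9)) = (-315/16)/(-72) = 35/128
Hence P_8(x) = 6435 x^8/128 - 3003 x^6/32 + 3465 x^4/64 - 315 x^2/32 + 35/128.

P_8(x); series = 6435 x^8/128 - 3003 x^6/32 + 3465 x^4/64 - 315 x^2/32 + 35/128


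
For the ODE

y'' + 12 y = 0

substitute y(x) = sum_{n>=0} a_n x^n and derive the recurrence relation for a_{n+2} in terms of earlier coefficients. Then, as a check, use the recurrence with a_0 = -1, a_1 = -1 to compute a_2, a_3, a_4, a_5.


Substitute y = sum_n a_n x^n into y'' + (const) y = 0.
y''(x) = sum_{n>=0} (n+2)(n+1) a_{n+2} x^n.
The ODE becomes sum_n [(n+2)(n+1) a_{n+2} + 12 a_n] x^n = 0.
Setting each coefficient to zero gives the recurrence:
  (n+2)(n+1) a_{n+2} + 12 a_n = 0,
  a_{n+2} = -12 / ((n+1)(n+2)) a_n.

Check with a_0 = -1, a_1 = -1 (apply the recurrence for n = 0, 1, 2, 3): a_0 = -1, a_1 = -1, a_2 = 6, a_3 = 2, a_4 = -6, a_5 = -6/5.

a_{n+2} = -12/((n+1)(n+2)) * a_n; check: a_0 = -1, a_1 = -1, a_2 = 6, a_3 = 2, a_4 = -6, a_5 = -6/5


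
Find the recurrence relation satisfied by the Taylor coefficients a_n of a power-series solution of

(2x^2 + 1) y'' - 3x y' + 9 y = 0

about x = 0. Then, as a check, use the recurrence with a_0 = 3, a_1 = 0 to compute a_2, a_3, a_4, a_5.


Substitute y = sum_n a_n x^n.
(1 + 2 x^2) y'' contributes (n+2)(n+1) a_{n+2} + 2 n(n-1) a_n at x^n.
-3 x y'(x) contributes -3 n a_n at x^n.
9 y(x) contributes 9 a_n at x^n.
Matching x^n: (n+2)(n+1) a_{n+2} + (2 n(n-1) - 3 n + 9) a_n = 0.
Thus a_{n+2} = (-2 n(n-1) + 3 n - 9) / ((n+1)(n+2)) * a_n.

Check with a_0 = 3, a_1 = 0 (apply the recurrence for n = 0, 1, 2, 3): a_0 = 3, a_1 = 0, a_2 = -27/2, a_3 = 0, a_4 = 63/8, a_5 = 0.

a_(n+2) = (-2 n(n-1) + 3 n - 9) / ((n+1)(n+2)) * a_n; check: a_0 = 3, a_1 = 0, a_2 = -27/2, a_3 = 0, a_4 = 63/8, a_5 = 0


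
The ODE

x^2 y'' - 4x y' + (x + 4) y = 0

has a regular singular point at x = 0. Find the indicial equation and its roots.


Divide by x^2 to reach normal form y'' + P_1(x) y' + P_2(x) y = 0 with P_1(x) = -4/x and P_2(x) = 1/x + 4/x^2.
x = 0 is a singular point because the y'-coefficient -4/x has a pole at x = 0 and the y-coefficient 1/x + 4/x^2 has a pole at x = 0.
It is a regular singular point because x P_1(x) = p(x) = -4 and x^2 P_2(x) = q(x) = x + 4 are polynomials, hence analytic at x = 0.
p(0) = -4,  q(0) = 4.
Indicial equation: r(r-1) + p(0) r + q(0) = 0, i.e. r^2 + (p(0) - 1) r + q(0) = 0, i.e. r^2 - 5 r + 4 = 0.
Discriminant: (-5)^2 - 4(4) = 9, so r = (5 ± 3)/2.
Solving: r_1 = 4, r_2 = 1.

indicial: r^2 - 5 r + 4 = 0; roots r_1 = 4, r_2 = 1


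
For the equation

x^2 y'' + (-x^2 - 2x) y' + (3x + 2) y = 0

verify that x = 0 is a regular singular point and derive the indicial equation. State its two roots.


Divide by x^2 to reach normal form y'' + P_1(x) y' + P_2(x) y = 0 with P_1(x) = -1 - 2/x and P_2(x) = 3/x + 2/x^2.
x = 0 is a singular point because the y'-coefficient -1 - 2/x has a pole at x = 0 and the y-coefficient 3/x + 2/x^2 has a pole at x = 0.
It is a regular singular point because x P_1(x) = p(x) = -x - 2 and x^2 P_2(x) = q(x) = 3x + 2 are polynomials, hence analytic at x = 0.
p(0) = -2,  q(0) = 2.
Indicial equation: r(r-1) + p(0) r + q(0) = 0, i.e. r^2 + (p(0) - 1) r + q(0) = 0, i.e. r^2 - 3 r + 2 = 0.
Discriminant: (-3)^2 - 4(2) = 1, so r = (3 ± 1)/2.
Solving: r_1 = 2, r_2 = 1.

indicial: r^2 - 3 r + 2 = 0; roots r_1 = 2, r_2 = 1


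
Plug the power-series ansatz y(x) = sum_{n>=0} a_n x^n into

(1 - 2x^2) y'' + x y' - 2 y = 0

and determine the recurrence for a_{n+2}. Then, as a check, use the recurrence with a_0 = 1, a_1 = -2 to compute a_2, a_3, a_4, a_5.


Substitute y = sum_n a_n x^n.
(1 - 2 x^2) y'' contributes (n+2)(n+1) a_{n+2} - 2 n(n-1) a_n at x^n.
x y'(x) contributes n a_n at x^n.
-2 y(x) contributes -2 a_n at x^n.
Matching x^n: (n+2)(n+1) a_{n+2} + (-2 n(n-1) + n - 2) a_n = 0.
Thus a_{n+2} = (2 n(n-1) - n + 2) / ((n+1)(n+2)) * a_n.

Check with a_0 = 1, a_1 = -2 (apply the recurrence for n = 0, 1, 2, 3): a_0 = 1, a_1 = -2, a_2 = 1, a_3 = -1/3, a_4 = 1/3, a_5 = -11/60.

a_(n+2) = (2 n(n-1) - n + 2) / ((n+1)(n+2)) * a_n; check: a_0 = 1, a_1 = -2, a_2 = 1, a_3 = -1/3, a_4 = 1/3, a_5 = -11/60


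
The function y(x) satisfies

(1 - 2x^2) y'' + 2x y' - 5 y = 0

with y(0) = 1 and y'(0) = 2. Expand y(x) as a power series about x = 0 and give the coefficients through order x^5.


Ansatz: y(x) = sum_{n>=0} a_n x^n, so y'(x) = sum_{n>=1} n a_n x^(n-1) and y''(x) = sum_{n>=2} n(n-1) a_n x^(n-2).
Substitute into P(x) y'' + Q(x) y' + R(x) y = 0 with P(x) = 1 - 2x^2, Q(x) = 2x, R(x) = -5, and match powers of x.
Initial conditions: a_0 = 1, a_1 = 2.
Setting the coefficient of each power of x to zero and solving order by order (substituting the coefficients already found):
  x^0: 2 a_2 - 5 a_0 = 0  ->  2 a_2 = 5 a_0 = 5  ->  a_2 = 5/2
  x^1: 6 a_3 - 3 a_1 = 0  ->  6 a_3 = 3 a_1 = 6  ->  a_3 = 1
  x^2: 12 a_4 - 5 a_2 = 0  ->  12 a_4 = 5 a_2 = 25/2  ->  a_4 = 25/24
  x^3: 20 a_5 - 11 a_3 = 0  ->  20 a_5 = 11 a_3 = 11  ->  a_5 = 11/20
Truncated series: y(x) = 1 + 2 x + (5/2) x^2 + x^3 + (25/24) x^4 + (11/20) x^5 + O(x^6).

a_0 = 1; a_1 = 2; a_2 = 5/2; a_3 = 1; a_4 = 25/24; a_5 = 11/20


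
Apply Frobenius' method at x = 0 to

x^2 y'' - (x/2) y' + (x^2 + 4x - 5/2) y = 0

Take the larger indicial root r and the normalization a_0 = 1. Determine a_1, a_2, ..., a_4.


Write in Frobenius form y'' + (p(x)/x) y' + (q(x)/x^2) y = 0:
  p(x) = -1/2,  q(x) = x^2 + 4x - 5/2.
Indicial equation: r(r-1) + (-1/2) r + (-5/2) = 0 -> roots r_1 = 5/2, r_2 = -1.
Take r = r_1 = 5/2. Let y(x) = x^r sum_{n>=0} a_n x^n with a_0 = 1.
Substitute y = x^r sum a_n x^n and match x^{r+n}. The recurrence is
  D(n) a_n + 4 a_{n-1} + 1 a_{n-2} = 0,  where D(n) = (r+n)(r+n-1) + (-1/2)(r+n) + (-5/2).
  a_n = [-4 a_{n-1} - 1 a_{n-2}] / D(n).
Since the indicial polynomial factors as (r - r_1)(r - r_2), D(n) = (r_1 + n - r_1)(r_1 + n - r_2) = n(n + 7/2).
Evaluating step by step (a_0 = 1):
  n = 1: D(1) = 1(1 + 7/2) = 9/2; numerator = -4(1) = -4; a_1 = (-4)/(9/2) = -8/9
  n = 2: D(2) = 2(2 + 7/2) = 11; numerator = -4(-8/9) - 1(1) = 23/9; a_2 = (23/9)/(11) = 23/99
  n = 3: D(3) = 3(3 + 7/2) = 39/2; numerator = -4(23/99) - 1(-8/9) = -4/99; a_3 = (-4/99)/(39/2) = -8/3861
  n = 4: D(4) = 4(4 + 7/2) = 30; numerator = -4(-8/3861) - 1(23/99) = -865/3861; a_4 = (-865/3861)/(30) = -173/23166

r = 5/2; a_0 = 1; a_1 = -8/9; a_2 = 23/99; a_3 = -8/3861; a_4 = -173/23166
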